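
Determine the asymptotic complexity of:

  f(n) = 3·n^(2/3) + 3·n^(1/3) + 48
O(n^(2/3))

The dominant term in 3·n^(2/3) + 3·n^(1/3) + 48 is 3·n^(2/3), which is Θ(n^(2/3)).
Lower-order terms (3·n^(1/3), 48) are asymptotically negligible.
Constants are absorbed, so the tightest bound is O(n^(2/3)).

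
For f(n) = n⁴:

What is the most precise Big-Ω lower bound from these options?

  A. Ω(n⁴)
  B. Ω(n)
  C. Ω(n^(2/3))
A

f(n) = n⁴ is Ω(n⁴).
All listed options are valid Big-Ω bounds (lower bounds),
but Ω(n⁴) is the tightest (largest valid bound).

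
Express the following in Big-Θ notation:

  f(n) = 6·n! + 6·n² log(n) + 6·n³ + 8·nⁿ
Θ(nⁿ)

Order the terms by growth rate: 6·n² log(n) ≺ 6·n³ ≺ 6·n! ≺ 8·nⁿ.
The fastest-growing term 8·nⁿ dominates as n → ∞; dropping its constant factor gives Θ(nⁿ).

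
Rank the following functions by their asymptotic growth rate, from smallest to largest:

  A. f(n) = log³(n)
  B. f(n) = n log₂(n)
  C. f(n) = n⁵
A < B < C

Comparing growth rates:
A = log³(n) is O(log³ n)
B = n log₂(n) is O(n log n)
C = n⁵ is O(n⁵)

Therefore, the order from slowest to fastest is: A < B < C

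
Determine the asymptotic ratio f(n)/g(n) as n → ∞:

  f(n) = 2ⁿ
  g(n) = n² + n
∞

Since 2ⁿ (O(2ⁿ)) grows faster than n² + n (O(n²)),
the ratio f(n)/g(n) → ∞ as n → ∞.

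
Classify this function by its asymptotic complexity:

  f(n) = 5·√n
O(√n)

The dominant term in 5·√n is 5·√n, which is Θ(√n).
Constants are absorbed, so the tightest bound is O(√n).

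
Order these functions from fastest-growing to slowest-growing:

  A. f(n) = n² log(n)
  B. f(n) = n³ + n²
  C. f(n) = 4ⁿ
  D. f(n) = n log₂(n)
C > B > A > D

Comparing growth rates:
C = 4ⁿ is O(4ⁿ)
B = n³ + n² is O(n³)
A = n² log(n) is O(n² log n)
D = n log₂(n) is O(n log n)

Therefore, the order from fastest to slowest is: C > B > A > D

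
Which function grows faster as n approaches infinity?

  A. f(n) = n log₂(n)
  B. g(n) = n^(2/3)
A

f(n) = n log₂(n) is O(n log n), while g(n) = n^(2/3) is O(n^(2/3)).
Since O(n log n) grows faster than O(n^(2/3)), f(n) dominates.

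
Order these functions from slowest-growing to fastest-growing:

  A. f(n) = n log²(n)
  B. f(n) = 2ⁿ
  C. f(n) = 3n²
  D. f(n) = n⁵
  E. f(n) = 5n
E < A < C < D < B

Comparing growth rates:
E = 5n is O(n)
A = n log²(n) is O(n log² n)
C = 3n² is O(n²)
D = n⁵ is O(n⁵)
B = 2ⁿ is O(2ⁿ)

Therefore, the order from slowest to fastest is: E < A < C < D < B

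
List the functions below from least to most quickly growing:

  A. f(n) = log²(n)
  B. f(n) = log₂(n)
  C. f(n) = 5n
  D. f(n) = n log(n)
B < A < C < D

Comparing growth rates:
B = log₂(n) is O(log n)
A = log²(n) is O(log² n)
C = 5n is O(n)
D = n log(n) is O(n log n)

Therefore, the order from slowest to fastest is: B < A < C < D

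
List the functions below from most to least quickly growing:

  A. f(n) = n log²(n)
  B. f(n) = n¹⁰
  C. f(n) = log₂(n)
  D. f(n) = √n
B > A > D > C

Comparing growth rates:
B = n¹⁰ is O(n¹⁰)
A = n log²(n) is O(n log² n)
D = √n is O(√n)
C = log₂(n) is O(log n)

Therefore, the order from fastest to slowest is: B > A > D > C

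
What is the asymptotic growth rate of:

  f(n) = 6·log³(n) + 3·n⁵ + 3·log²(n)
Θ(n⁵)

Order the terms by growth rate: 3·log²(n) ≺ 6·log³(n) ≺ 3·n⁵.
The fastest-growing term 3·n⁵ dominates as n → ∞; dropping its constant factor gives Θ(n⁵).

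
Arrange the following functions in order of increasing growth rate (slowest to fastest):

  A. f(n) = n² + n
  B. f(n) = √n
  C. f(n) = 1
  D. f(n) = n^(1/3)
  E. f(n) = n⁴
C < D < B < A < E

Comparing growth rates:
C = 1 is O(1)
D = n^(1/3) is O(n^(1/3))
B = √n is O(√n)
A = n² + n is O(n²)
E = n⁴ is O(n⁴)

Therefore, the order from slowest to fastest is: C < D < B < A < E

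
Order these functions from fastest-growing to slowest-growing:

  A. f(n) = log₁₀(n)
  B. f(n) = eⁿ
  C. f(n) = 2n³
B > C > A

Comparing growth rates:
B = eⁿ is O(eⁿ)
C = 2n³ is O(n³)
A = log₁₀(n) is O(log n)

Therefore, the order from fastest to slowest is: B > C > A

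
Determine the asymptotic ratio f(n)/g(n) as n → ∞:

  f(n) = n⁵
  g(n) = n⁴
∞

Since n⁵ (O(n⁵)) grows faster than n⁴ (O(n⁴)),
the ratio f(n)/g(n) → ∞ as n → ∞.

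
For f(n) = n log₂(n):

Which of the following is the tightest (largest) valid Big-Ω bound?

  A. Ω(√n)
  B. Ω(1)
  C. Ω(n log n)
C

f(n) = n log₂(n) is Ω(n log n).
All listed options are valid Big-Ω bounds (lower bounds),
but Ω(n log n) is the tightest (largest valid bound).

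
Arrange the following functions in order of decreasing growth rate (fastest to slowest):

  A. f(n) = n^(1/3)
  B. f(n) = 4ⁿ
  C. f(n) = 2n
B > C > A

Comparing growth rates:
B = 4ⁿ is O(4ⁿ)
C = 2n is O(n)
A = n^(1/3) is O(n^(1/3))

Therefore, the order from fastest to slowest is: B > C > A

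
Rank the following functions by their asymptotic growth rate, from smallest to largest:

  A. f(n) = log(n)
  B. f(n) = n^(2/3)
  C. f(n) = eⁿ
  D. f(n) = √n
A < D < B < C

Comparing growth rates:
A = log(n) is O(log n)
D = √n is O(√n)
B = n^(2/3) is O(n^(2/3))
C = eⁿ is O(eⁿ)

Therefore, the order from slowest to fastest is: A < D < B < C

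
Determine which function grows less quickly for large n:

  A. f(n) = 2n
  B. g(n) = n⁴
A

f(n) = 2n is O(n), while g(n) = n⁴ is O(n⁴).
Since O(n) grows slower than O(n⁴), f(n) is dominated.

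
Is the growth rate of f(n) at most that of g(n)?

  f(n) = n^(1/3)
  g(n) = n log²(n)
True

f(n) = n^(1/3) is O(n^(1/3)), and g(n) = n log²(n) is O(n log² n).
Since O(n^(1/3)) ⊆ O(n log² n) (f grows no faster than g), f(n) = O(g(n)) is true.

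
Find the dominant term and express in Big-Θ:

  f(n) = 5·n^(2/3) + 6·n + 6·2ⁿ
Θ(2ⁿ)

Order the terms by growth rate: 5·n^(2/3) ≺ 6·n ≺ 6·2ⁿ.
The fastest-growing term 6·2ⁿ dominates as n → ∞; dropping its constant factor gives Θ(2ⁿ).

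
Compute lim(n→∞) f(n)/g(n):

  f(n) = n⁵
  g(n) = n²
∞

Since n⁵ (O(n⁵)) grows faster than n² (O(n²)),
the ratio f(n)/g(n) → ∞ as n → ∞.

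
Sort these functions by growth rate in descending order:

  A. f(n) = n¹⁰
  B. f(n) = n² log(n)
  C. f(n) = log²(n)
A > B > C

Comparing growth rates:
A = n¹⁰ is O(n¹⁰)
B = n² log(n) is O(n² log n)
C = log²(n) is O(log² n)

Therefore, the order from fastest to slowest is: A > B > C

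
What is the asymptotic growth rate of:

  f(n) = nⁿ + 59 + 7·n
Θ(nⁿ)

Order the terms by growth rate: 59 ≺ 7·n ≺ nⁿ.
The fastest-growing term nⁿ dominates as n → ∞; dropping its constant factor gives Θ(nⁿ).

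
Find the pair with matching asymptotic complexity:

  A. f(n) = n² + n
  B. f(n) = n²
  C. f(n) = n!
A and B

Examining each function:
  A. n² + n is O(n²)
  B. n² is O(n²)
  C. n! is O(n!)

Functions A and B both have the same complexity class.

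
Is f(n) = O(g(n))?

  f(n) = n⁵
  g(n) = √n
False

f(n) = n⁵ is O(n⁵), and g(n) = √n is O(√n).
Since O(n⁵) grows faster than O(√n), f(n) = O(g(n)) is false.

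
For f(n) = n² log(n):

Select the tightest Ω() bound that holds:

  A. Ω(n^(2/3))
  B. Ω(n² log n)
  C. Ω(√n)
B

f(n) = n² log(n) is Ω(n² log n).
All listed options are valid Big-Ω bounds (lower bounds),
but Ω(n² log n) is the tightest (largest valid bound).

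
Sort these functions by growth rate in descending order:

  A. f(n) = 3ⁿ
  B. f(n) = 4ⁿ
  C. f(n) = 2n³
B > A > C

Comparing growth rates:
B = 4ⁿ is O(4ⁿ)
A = 3ⁿ is O(3ⁿ)
C = 2n³ is O(n³)

Therefore, the order from fastest to slowest is: B > A > C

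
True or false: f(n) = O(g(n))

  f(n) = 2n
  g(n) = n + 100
True

f(n) = 2n and g(n) = n + 100 are both O(n).
Big-O permits equal growth rates (f ≤ c·g for some c), so f(n) = O(g(n)) is true.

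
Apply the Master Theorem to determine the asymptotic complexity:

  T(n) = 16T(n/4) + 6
Θ(n²)

Master Theorem: a = 16, b = 4, f(n) = 6.
Compute the critical exponent d = log₄(16) = 2.
Compare f(n) = Θ(1) against n^d:
  k = 0 < d = 2, so f(n) = O(n^(d-ε)) — Case 1.
  The recursion cost dominates: T(n) = Θ(n^d) = Θ(n²).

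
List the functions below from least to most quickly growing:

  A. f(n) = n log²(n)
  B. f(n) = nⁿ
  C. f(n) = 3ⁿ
A < C < B

Comparing growth rates:
A = n log²(n) is O(n log² n)
C = 3ⁿ is O(3ⁿ)
B = nⁿ is O(nⁿ)

Therefore, the order from slowest to fastest is: A < C < B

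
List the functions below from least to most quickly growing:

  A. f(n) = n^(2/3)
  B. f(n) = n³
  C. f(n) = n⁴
A < B < C

Comparing growth rates:
A = n^(2/3) is O(n^(2/3))
B = n³ is O(n³)
C = n⁴ is O(n⁴)

Therefore, the order from slowest to fastest is: A < B < C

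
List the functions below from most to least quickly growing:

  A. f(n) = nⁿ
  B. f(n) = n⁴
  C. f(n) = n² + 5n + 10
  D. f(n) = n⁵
A > D > B > C

Comparing growth rates:
A = nⁿ is O(nⁿ)
D = n⁵ is O(n⁵)
B = n⁴ is O(n⁴)
C = n² + 5n + 10 is O(n²)

Therefore, the order from fastest to slowest is: A > D > B > C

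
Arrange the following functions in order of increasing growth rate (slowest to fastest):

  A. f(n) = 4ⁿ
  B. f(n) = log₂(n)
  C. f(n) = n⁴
B < C < A

Comparing growth rates:
B = log₂(n) is O(log n)
C = n⁴ is O(n⁴)
A = 4ⁿ is O(4ⁿ)

Therefore, the order from slowest to fastest is: B < C < A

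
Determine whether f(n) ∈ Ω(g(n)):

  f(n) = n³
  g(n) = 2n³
True

f(n) = n³ and g(n) = 2n³ are both O(n³).
Big-Ω permits equal growth rates (f ≥ c·g for some c > 0), so f(n) = Ω(g(n)) is true.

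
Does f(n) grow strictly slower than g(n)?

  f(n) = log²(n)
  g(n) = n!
True

f(n) = log²(n) is O(log² n), and g(n) = n! is O(n!).
Since O(log² n) grows strictly slower than O(n!), f(n) = o(g(n)) is true.
This means lim(n→∞) f(n)/g(n) = 0.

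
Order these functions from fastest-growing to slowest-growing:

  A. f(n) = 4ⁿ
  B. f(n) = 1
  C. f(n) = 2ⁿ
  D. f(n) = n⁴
A > C > D > B

Comparing growth rates:
A = 4ⁿ is O(4ⁿ)
C = 2ⁿ is O(2ⁿ)
D = n⁴ is O(n⁴)
B = 1 is O(1)

Therefore, the order from fastest to slowest is: A > C > D > B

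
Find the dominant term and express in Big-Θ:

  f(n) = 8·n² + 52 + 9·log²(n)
Θ(n²)

Order the terms by growth rate: 52 ≺ 9·log²(n) ≺ 8·n².
The fastest-growing term 8·n² dominates as n → ∞; dropping its constant factor gives Θ(n²).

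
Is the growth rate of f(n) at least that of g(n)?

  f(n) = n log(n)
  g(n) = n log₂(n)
True

f(n) = n log(n) and g(n) = n log₂(n) are both O(n log n).
Big-Ω permits equal growth rates (f ≥ c·g for some c > 0), so f(n) = Ω(g(n)) is true.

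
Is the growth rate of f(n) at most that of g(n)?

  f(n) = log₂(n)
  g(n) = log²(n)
True

f(n) = log₂(n) is O(log n), and g(n) = log²(n) is O(log² n).
Since O(log n) ⊆ O(log² n) (f grows no faster than g), f(n) = O(g(n)) is true.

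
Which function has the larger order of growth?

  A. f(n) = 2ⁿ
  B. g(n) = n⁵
A

f(n) = 2ⁿ is O(2ⁿ), while g(n) = n⁵ is O(n⁵).
Since O(2ⁿ) grows faster than O(n⁵), f(n) dominates.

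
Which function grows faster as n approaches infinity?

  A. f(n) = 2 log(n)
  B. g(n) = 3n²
B

f(n) = 2 log(n) is O(log n), while g(n) = 3n² is O(n²).
Since O(n²) grows faster than O(log n), g(n) dominates.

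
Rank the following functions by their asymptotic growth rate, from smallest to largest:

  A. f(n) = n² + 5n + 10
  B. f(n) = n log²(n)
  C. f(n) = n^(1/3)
C < B < A

Comparing growth rates:
C = n^(1/3) is O(n^(1/3))
B = n log²(n) is O(n log² n)
A = n² + 5n + 10 is O(n²)

Therefore, the order from slowest to fastest is: C < B < A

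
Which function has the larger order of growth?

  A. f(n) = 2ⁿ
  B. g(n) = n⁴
A

f(n) = 2ⁿ is O(2ⁿ), while g(n) = n⁴ is O(n⁴).
Since O(2ⁿ) grows faster than O(n⁴), f(n) dominates.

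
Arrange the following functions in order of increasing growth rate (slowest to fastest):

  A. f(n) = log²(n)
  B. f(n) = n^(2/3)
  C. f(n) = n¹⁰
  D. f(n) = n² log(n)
A < B < D < C

Comparing growth rates:
A = log²(n) is O(log² n)
B = n^(2/3) is O(n^(2/3))
D = n² log(n) is O(n² log n)
C = n¹⁰ is O(n¹⁰)

Therefore, the order from slowest to fastest is: A < B < D < C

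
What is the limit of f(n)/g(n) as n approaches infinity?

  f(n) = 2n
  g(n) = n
2

Since 2n and n have the same growth rate (O(n)),
the ratio converges to a constant: 2.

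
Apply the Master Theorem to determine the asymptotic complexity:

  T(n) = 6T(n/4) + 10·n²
Θ(n²)

Master Theorem: a = 6, b = 4, f(n) = 10·n².
Compute the critical exponent d = log₄(6) = 1.292.
Compare f(n) = Θ(n²) against n^d:
  k = 2 > d = 1.292, so f(n) = Ω(n^(d+ε)) — Case 3.
  Regularity: a·(n/b)^2/n^2 = a/b^2 = 6/16 < 1 ✓.
  The top-level work dominates: T(n) = Θ(f(n)) = Θ(n²).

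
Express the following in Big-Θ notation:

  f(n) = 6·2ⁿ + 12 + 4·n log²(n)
Θ(2ⁿ)

Order the terms by growth rate: 12 ≺ 4·n log²(n) ≺ 6·2ⁿ.
The fastest-growing term 6·2ⁿ dominates as n → ∞; dropping its constant factor gives Θ(2ⁿ).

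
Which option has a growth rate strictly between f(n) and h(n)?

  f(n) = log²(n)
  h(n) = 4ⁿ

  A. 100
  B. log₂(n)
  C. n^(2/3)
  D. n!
C

We need g(n) with log²(n) = o(g(n)) and g(n) = o(4ⁿ), i.e. O(log² n) ≺ g ≺ O(4ⁿ).
Check each option:
  A. 100 — O(1) does not grow strictly faster than f(n)
  B. log₂(n) — O(log n) does not grow strictly faster than f(n)
  C. n^(2/3) — O(n^(2/3)) is strictly between O(log² n) and O(4ⁿ) ✓
  D. n! — O(n!) does not grow strictly slower than h(n)

Only option C (n^(2/3)) lies strictly between.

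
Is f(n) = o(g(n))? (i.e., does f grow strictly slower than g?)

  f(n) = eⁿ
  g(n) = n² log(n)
False

f(n) = eⁿ is O(eⁿ), and g(n) = n² log(n) is O(n² log n).
Since O(eⁿ) grows faster than or equal to O(n² log n), f(n) = o(g(n)) is false.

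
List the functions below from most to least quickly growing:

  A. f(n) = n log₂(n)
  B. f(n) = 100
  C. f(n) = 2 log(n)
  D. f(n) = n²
D > A > C > B

Comparing growth rates:
D = n² is O(n²)
A = n log₂(n) is O(n log n)
C = 2 log(n) is O(log n)
B = 100 is O(1)

Therefore, the order from fastest to slowest is: D > A > C > B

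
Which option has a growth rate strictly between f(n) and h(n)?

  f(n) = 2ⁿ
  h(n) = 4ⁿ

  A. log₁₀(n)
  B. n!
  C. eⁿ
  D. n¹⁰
C

We need g(n) with 2ⁿ = o(g(n)) and g(n) = o(4ⁿ), i.e. O(2ⁿ) ≺ g ≺ O(4ⁿ).
Check each option:
  A. log₁₀(n) — O(log n) does not grow strictly faster than f(n)
  B. n! — O(n!) does not grow strictly slower than h(n)
  C. eⁿ — O(eⁿ) is strictly between O(2ⁿ) and O(4ⁿ) ✓
  D. n¹⁰ — O(n¹⁰) does not grow strictly faster than f(n)

Only option C (eⁿ) lies strictly between.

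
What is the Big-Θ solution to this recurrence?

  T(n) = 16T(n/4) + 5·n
Θ(n²)

Master Theorem: a = 16, b = 4, f(n) = 5·n.
Compute the critical exponent d = log₄(16) = 2.
Compare f(n) = Θ(n) against n^d:
  k = 1 < d = 2, so f(n) = O(n^(d-ε)) — Case 1.
  The recursion cost dominates: T(n) = Θ(n^d) = Θ(n²).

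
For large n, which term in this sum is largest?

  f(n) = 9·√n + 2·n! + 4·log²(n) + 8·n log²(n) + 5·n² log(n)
2·n!

Looking at each term:
  - 9·√n is O(√n)
  - 2·n! is O(n!)
  - 4·log²(n) is O(log² n)
  - 8·n log²(n) is O(n log² n)
  - 5·n² log(n) is O(n² log n)

The term 2·n! (O(n!)) grows fastest and dominates all others.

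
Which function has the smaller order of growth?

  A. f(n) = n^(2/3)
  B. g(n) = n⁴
A

f(n) = n^(2/3) is O(n^(2/3)), while g(n) = n⁴ is O(n⁴).
Since O(n^(2/3)) grows slower than O(n⁴), f(n) is dominated.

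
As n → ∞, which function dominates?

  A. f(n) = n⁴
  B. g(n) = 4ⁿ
B

f(n) = n⁴ is O(n⁴), while g(n) = 4ⁿ is O(4ⁿ).
Since O(4ⁿ) grows faster than O(n⁴), g(n) dominates.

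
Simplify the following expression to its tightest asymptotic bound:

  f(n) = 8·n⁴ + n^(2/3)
Θ(n⁴)

Order the terms by growth rate: n^(2/3) ≺ 8·n⁴.
The fastest-growing term 8·n⁴ dominates as n → ∞; dropping its constant factor gives Θ(n⁴).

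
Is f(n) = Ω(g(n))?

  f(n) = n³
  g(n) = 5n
True

f(n) = n³ is O(n³), and g(n) = 5n is O(n).
Since O(n³) grows at least as fast as O(n), f(n) = Ω(g(n)) is true.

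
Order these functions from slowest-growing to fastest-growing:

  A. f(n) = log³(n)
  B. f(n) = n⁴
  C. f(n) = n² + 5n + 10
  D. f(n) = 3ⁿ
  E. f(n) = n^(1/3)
A < E < C < B < D

Comparing growth rates:
A = log³(n) is O(log³ n)
E = n^(1/3) is O(n^(1/3))
C = n² + 5n + 10 is O(n²)
B = n⁴ is O(n⁴)
D = 3ⁿ is O(3ⁿ)

Therefore, the order from slowest to fastest is: A < E < C < B < D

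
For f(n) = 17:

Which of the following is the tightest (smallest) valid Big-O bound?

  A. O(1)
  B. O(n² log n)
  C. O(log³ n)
A

f(n) = 17 is O(1).
All listed options are valid Big-O bounds (upper bounds),
but O(1) is the tightest (smallest valid bound).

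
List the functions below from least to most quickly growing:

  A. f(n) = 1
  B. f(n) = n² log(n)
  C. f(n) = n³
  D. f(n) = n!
A < B < C < D

Comparing growth rates:
A = 1 is O(1)
B = n² log(n) is O(n² log n)
C = n³ is O(n³)
D = n! is O(n!)

Therefore, the order from slowest to fastest is: A < B < C < D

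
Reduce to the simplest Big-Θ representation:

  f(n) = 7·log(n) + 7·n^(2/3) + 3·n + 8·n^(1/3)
Θ(n)

Order the terms by growth rate: 7·log(n) ≺ 8·n^(1/3) ≺ 7·n^(2/3) ≺ 3·n.
The fastest-growing term 3·n dominates as n → ∞; dropping its constant factor gives Θ(n).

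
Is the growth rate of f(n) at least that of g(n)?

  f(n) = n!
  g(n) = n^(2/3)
True

f(n) = n! is O(n!), and g(n) = n^(2/3) is O(n^(2/3)).
Since O(n!) grows at least as fast as O(n^(2/3)), f(n) = Ω(g(n)) is true.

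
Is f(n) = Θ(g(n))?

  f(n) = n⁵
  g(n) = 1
False

f(n) = n⁵ is O(n⁵), and g(n) = 1 is O(1).
Since they have different growth rates, f(n) = Θ(g(n)) is false.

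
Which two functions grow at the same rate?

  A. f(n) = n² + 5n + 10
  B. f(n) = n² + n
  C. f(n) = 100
A and B

Examining each function:
  A. n² + 5n + 10 is O(n²)
  B. n² + n is O(n²)
  C. 100 is O(1)

Functions A and B both have the same complexity class.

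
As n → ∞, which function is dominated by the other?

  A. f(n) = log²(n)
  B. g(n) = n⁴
A

f(n) = log²(n) is O(log² n), while g(n) = n⁴ is O(n⁴).
Since O(log² n) grows slower than O(n⁴), f(n) is dominated.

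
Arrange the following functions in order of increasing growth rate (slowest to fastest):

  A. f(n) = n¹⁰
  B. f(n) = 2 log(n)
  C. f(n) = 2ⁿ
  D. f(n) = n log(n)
B < D < A < C

Comparing growth rates:
B = 2 log(n) is O(log n)
D = n log(n) is O(n log n)
A = n¹⁰ is O(n¹⁰)
C = 2ⁿ is O(2ⁿ)

Therefore, the order from slowest to fastest is: B < D < A < C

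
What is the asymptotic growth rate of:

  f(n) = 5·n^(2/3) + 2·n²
Θ(n²)

Order the terms by growth rate: 5·n^(2/3) ≺ 2·n².
The fastest-growing term 2·n² dominates as n → ∞; dropping its constant factor gives Θ(n²).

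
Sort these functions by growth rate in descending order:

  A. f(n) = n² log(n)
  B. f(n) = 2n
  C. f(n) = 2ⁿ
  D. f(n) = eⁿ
D > C > A > B

Comparing growth rates:
D = eⁿ is O(eⁿ)
C = 2ⁿ is O(2ⁿ)
A = n² log(n) is O(n² log n)
B = 2n is O(n)

Therefore, the order from fastest to slowest is: D > C > A > B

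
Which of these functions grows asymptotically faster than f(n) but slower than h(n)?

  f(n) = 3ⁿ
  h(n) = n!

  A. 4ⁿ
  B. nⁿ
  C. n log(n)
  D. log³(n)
A

We need g(n) with 3ⁿ = o(g(n)) and g(n) = o(n!), i.e. O(3ⁿ) ≺ g ≺ O(n!).
Check each option:
  A. 4ⁿ — O(4ⁿ) is strictly between O(3ⁿ) and O(n!) ✓
  B. nⁿ — O(nⁿ) does not grow strictly slower than h(n)
  C. n log(n) — O(n log n) does not grow strictly faster than f(n)
  D. log³(n) — O(log³ n) does not grow strictly faster than f(n)

Only option A (4ⁿ) lies strictly between.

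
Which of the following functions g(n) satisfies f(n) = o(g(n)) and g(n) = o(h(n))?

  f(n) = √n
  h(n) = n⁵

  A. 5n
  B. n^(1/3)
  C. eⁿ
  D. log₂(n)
A

We need g(n) with √n = o(g(n)) and g(n) = o(n⁵), i.e. O(√n) ≺ g ≺ O(n⁵).
Check each option:
  A. 5n — O(n) is strictly between O(√n) and O(n⁵) ✓
  B. n^(1/3) — O(n^(1/3)) does not grow strictly faster than f(n)
  C. eⁿ — O(eⁿ) does not grow strictly slower than h(n)
  D. log₂(n) — O(log n) does not grow strictly faster than f(n)

Only option A (5n) lies strictly between.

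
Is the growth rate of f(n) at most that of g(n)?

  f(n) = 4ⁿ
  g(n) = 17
False

f(n) = 4ⁿ is O(4ⁿ), and g(n) = 17 is O(1).
Since O(4ⁿ) grows faster than O(1), f(n) = O(g(n)) is false.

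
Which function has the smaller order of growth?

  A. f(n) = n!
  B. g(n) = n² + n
B

f(n) = n! is O(n!), while g(n) = n² + n is O(n²).
Since O(n²) grows slower than O(n!), g(n) is dominated.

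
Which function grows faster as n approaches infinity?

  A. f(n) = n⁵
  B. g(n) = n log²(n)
A

f(n) = n⁵ is O(n⁵), while g(n) = n log²(n) is O(n log² n).
Since O(n⁵) grows faster than O(n log² n), f(n) dominates.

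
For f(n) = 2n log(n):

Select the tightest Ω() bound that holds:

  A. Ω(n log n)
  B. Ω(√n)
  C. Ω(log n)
A

f(n) = 2n log(n) is Ω(n log n).
All listed options are valid Big-Ω bounds (lower bounds),
but Ω(n log n) is the tightest (largest valid bound).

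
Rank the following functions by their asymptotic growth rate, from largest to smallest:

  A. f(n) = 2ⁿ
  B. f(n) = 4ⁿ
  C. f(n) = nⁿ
C > B > A

Comparing growth rates:
C = nⁿ is O(nⁿ)
B = 4ⁿ is O(4ⁿ)
A = 2ⁿ is O(2ⁿ)

Therefore, the order from fastest to slowest is: C > B > A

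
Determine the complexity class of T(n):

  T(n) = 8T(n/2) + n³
Θ(n³ log n)

Master Theorem: a = 8, b = 2, f(n) = n³.
Compute the critical exponent d = log₂(8) = 3.
Compare f(n) = Θ(n³) against n^d:
  k = 3 = d, so f(n) = Θ(n^d) — Case 2.
  Work is balanced across levels: T(n) = Θ(n^d log n) = Θ(n³ log n).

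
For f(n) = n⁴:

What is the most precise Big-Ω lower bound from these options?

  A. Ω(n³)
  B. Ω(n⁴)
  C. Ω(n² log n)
B

f(n) = n⁴ is Ω(n⁴).
All listed options are valid Big-Ω bounds (lower bounds),
but Ω(n⁴) is the tightest (largest valid bound).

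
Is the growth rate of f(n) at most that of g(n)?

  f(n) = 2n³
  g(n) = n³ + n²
True

f(n) = 2n³ and g(n) = n³ + n² are both O(n³).
Big-O permits equal growth rates (f ≤ c·g for some c), so f(n) = O(g(n)) is true.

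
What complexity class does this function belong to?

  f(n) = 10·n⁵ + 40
O(n⁵)

The dominant term in 10·n⁵ + 40 is 10·n⁵, which is Θ(n⁵).
Lower-order terms (40) are asymptotically negligible.
Constants are absorbed, so the tightest bound is O(n⁵).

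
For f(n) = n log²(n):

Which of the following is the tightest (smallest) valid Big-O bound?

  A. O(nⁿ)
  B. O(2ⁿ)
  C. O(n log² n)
C

f(n) = n log²(n) is O(n log² n).
All listed options are valid Big-O bounds (upper bounds),
but O(n log² n) is the tightest (smallest valid bound).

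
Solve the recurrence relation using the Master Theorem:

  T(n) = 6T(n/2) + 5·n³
Θ(n³)

Master Theorem: a = 6, b = 2, f(n) = 5·n³.
Compute the critical exponent d = log₂(6) = 2.585.
Compare f(n) = Θ(n³) against n^d:
  k = 3 > d = 2.585, so f(n) = Ω(n^(d+ε)) — Case 3.
  Regularity: a·(n/b)^3/n^3 = a/b^3 = 6/8 < 1 ✓.
  The top-level work dominates: T(n) = Θ(f(n)) = Θ(n³).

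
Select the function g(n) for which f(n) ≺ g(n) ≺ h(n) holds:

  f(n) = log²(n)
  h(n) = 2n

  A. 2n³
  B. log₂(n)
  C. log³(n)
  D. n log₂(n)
C

We need g(n) with log²(n) = o(g(n)) and g(n) = o(2n), i.e. O(log² n) ≺ g ≺ O(n).
Check each option:
  A. 2n³ — O(n³) does not grow strictly slower than h(n)
  B. log₂(n) — O(log n) does not grow strictly faster than f(n)
  C. log³(n) — O(log³ n) is strictly between O(log² n) and O(n) ✓
  D. n log₂(n) — O(n log n) does not grow strictly slower than h(n)

Only option C (log³(n)) lies strictly between.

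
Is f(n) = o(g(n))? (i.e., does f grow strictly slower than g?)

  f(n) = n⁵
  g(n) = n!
True

f(n) = n⁵ is O(n⁵), and g(n) = n! is O(n!).
Since O(n⁵) grows strictly slower than O(n!), f(n) = o(g(n)) is true.
This means lim(n→∞) f(n)/g(n) = 0.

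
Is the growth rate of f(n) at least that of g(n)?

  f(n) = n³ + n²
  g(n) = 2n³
True

f(n) = n³ + n² and g(n) = 2n³ are both O(n³).
Big-Ω permits equal growth rates (f ≥ c·g for some c > 0), so f(n) = Ω(g(n)) is true.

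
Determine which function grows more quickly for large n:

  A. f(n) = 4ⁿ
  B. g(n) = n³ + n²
A

f(n) = 4ⁿ is O(4ⁿ), while g(n) = n³ + n² is O(n³).
Since O(4ⁿ) grows faster than O(n³), f(n) dominates.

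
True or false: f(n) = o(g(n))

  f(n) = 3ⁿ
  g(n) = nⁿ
True

f(n) = 3ⁿ is O(3ⁿ), and g(n) = nⁿ is O(nⁿ).
Since O(3ⁿ) grows strictly slower than O(nⁿ), f(n) = o(g(n)) is true.
This means lim(n→∞) f(n)/g(n) = 0.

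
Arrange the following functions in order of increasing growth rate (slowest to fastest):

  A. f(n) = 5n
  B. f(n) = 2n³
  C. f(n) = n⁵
A < B < C

Comparing growth rates:
A = 5n is O(n)
B = 2n³ is O(n³)
C = n⁵ is O(n⁵)

Therefore, the order from slowest to fastest is: A < B < C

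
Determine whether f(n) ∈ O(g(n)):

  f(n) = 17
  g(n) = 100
True

f(n) = 17 and g(n) = 100 are both O(1).
Big-O permits equal growth rates (f ≤ c·g for some c), so f(n) = O(g(n)) is true.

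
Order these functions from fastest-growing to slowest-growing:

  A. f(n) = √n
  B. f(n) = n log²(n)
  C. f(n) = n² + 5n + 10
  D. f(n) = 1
C > B > A > D

Comparing growth rates:
C = n² + 5n + 10 is O(n²)
B = n log²(n) is O(n log² n)
A = √n is O(√n)
D = 1 is O(1)

Therefore, the order from fastest to slowest is: C > B > A > D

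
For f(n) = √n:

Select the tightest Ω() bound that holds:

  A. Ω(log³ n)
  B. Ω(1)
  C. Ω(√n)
C

f(n) = √n is Ω(√n).
All listed options are valid Big-Ω bounds (lower bounds),
but Ω(√n) is the tightest (largest valid bound).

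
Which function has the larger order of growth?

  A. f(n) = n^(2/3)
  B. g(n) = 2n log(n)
B

f(n) = n^(2/3) is O(n^(2/3)), while g(n) = 2n log(n) is O(n log n).
Since O(n log n) grows faster than O(n^(2/3)), g(n) dominates.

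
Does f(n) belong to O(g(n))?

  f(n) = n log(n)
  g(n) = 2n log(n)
True

f(n) = n log(n) and g(n) = 2n log(n) are both O(n log n).
Big-O permits equal growth rates (f ≤ c·g for some c), so f(n) = O(g(n)) is true.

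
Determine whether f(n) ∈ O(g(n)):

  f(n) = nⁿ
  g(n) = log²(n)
False

f(n) = nⁿ is O(nⁿ), and g(n) = log²(n) is O(log² n).
Since O(nⁿ) grows faster than O(log² n), f(n) = O(g(n)) is false.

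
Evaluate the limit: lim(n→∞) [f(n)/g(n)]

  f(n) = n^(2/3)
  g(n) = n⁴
0

Since n^(2/3) (O(n^(2/3))) grows slower than n⁴ (O(n⁴)),
the ratio f(n)/g(n) → 0 as n → ∞.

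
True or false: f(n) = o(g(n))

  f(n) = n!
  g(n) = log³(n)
False

f(n) = n! is O(n!), and g(n) = log³(n) is O(log³ n).
Since O(n!) grows faster than or equal to O(log³ n), f(n) = o(g(n)) is false.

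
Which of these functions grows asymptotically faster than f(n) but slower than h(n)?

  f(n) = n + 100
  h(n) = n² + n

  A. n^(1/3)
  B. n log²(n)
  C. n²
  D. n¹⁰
B

We need g(n) with n + 100 = o(g(n)) and g(n) = o(n² + n), i.e. O(n) ≺ g ≺ O(n²).
Check each option:
  A. n^(1/3) — O(n^(1/3)) does not grow strictly faster than f(n)
  B. n log²(n) — O(n log² n) is strictly between O(n) and O(n²) ✓
  C. n² — O(n²) does not grow strictly slower than h(n)
  D. n¹⁰ — O(n¹⁰) does not grow strictly slower than h(n)

Only option B (n log²(n)) lies strictly between.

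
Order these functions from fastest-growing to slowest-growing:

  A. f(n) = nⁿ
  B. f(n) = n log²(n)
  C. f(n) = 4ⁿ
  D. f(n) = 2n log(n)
A > C > B > D

Comparing growth rates:
A = nⁿ is O(nⁿ)
C = 4ⁿ is O(4ⁿ)
B = n log²(n) is O(n log² n)
D = 2n log(n) is O(n log n)

Therefore, the order from fastest to slowest is: A > C > B > D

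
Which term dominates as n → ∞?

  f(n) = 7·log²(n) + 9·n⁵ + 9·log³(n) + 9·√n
9·n⁵

Looking at each term:
  - 7·log²(n) is O(log² n)
  - 9·n⁵ is O(n⁵)
  - 9·log³(n) is O(log³ n)
  - 9·√n is O(√n)

The term 9·n⁵ (O(n⁵)) grows fastest and dominates all others.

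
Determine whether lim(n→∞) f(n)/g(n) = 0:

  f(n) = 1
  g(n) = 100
False

f(n) = 1 is O(1), and g(n) = 100 is O(1).
Since they have the same growth rate, f(n) = o(g(n)) is false.
(f = o(g) requires f to grow strictly slower, not equal.)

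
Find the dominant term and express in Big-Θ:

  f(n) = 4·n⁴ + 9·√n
Θ(n⁴)

Order the terms by growth rate: 9·√n ≺ 4·n⁴.
The fastest-growing term 4·n⁴ dominates as n → ∞; dropping its constant factor gives Θ(n⁴).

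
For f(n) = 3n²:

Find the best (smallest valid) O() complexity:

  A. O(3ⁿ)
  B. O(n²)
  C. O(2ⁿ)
B

f(n) = 3n² is O(n²).
All listed options are valid Big-O bounds (upper bounds),
but O(n²) is the tightest (smallest valid bound).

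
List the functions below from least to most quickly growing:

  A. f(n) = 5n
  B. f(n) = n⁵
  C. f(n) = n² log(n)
A < C < B

Comparing growth rates:
A = 5n is O(n)
C = n² log(n) is O(n² log n)
B = n⁵ is O(n⁵)

Therefore, the order from slowest to fastest is: A < C < B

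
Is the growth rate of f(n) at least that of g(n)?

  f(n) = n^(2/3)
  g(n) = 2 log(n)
True

f(n) = n^(2/3) is O(n^(2/3)), and g(n) = 2 log(n) is O(log n).
Since O(n^(2/3)) grows at least as fast as O(log n), f(n) = Ω(g(n)) is true.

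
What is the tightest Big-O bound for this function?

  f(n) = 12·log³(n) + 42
O(log³ n)

The dominant term in 12·log³(n) + 42 is 12·log³(n), which is Θ(log³ n).
Lower-order terms (42) are asymptotically negligible.
Constants are absorbed, so the tightest bound is O(log³ n).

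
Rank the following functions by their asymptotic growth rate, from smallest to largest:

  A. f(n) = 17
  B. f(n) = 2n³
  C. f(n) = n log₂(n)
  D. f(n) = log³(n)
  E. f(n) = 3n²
A < D < C < E < B

Comparing growth rates:
A = 17 is O(1)
D = log³(n) is O(log³ n)
C = n log₂(n) is O(n log n)
E = 3n² is O(n²)
B = 2n³ is O(n³)

Therefore, the order from slowest to fastest is: A < D < C < E < B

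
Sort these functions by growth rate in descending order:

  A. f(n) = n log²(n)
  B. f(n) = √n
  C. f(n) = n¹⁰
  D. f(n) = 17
C > A > B > D

Comparing growth rates:
C = n¹⁰ is O(n¹⁰)
A = n log²(n) is O(n log² n)
B = √n is O(√n)
D = 17 is O(1)

Therefore, the order from fastest to slowest is: C > A > B > D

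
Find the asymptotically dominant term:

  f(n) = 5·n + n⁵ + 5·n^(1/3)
n⁵

Looking at each term:
  - 5·n is O(n)
  - n⁵ is O(n⁵)
  - 5·n^(1/3) is O(n^(1/3))

The term n⁵ (O(n⁵)) grows fastest and dominates all others.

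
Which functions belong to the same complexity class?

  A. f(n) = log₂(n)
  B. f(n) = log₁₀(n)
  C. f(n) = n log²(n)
A and B

Examining each function:
  A. log₂(n) is O(log n)
  B. log₁₀(n) is O(log n)
  C. n log²(n) is O(n log² n)

Functions A and B both have the same complexity class.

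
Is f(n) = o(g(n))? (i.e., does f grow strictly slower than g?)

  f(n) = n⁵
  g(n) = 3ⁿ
True

f(n) = n⁵ is O(n⁵), and g(n) = 3ⁿ is O(3ⁿ).
Since O(n⁵) grows strictly slower than O(3ⁿ), f(n) = o(g(n)) is true.
This means lim(n→∞) f(n)/g(n) = 0.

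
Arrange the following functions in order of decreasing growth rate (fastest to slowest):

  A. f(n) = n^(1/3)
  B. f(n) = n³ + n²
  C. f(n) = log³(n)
B > A > C

Comparing growth rates:
B = n³ + n² is O(n³)
A = n^(1/3) is O(n^(1/3))
C = log³(n) is O(log³ n)

Therefore, the order from fastest to slowest is: B > A > C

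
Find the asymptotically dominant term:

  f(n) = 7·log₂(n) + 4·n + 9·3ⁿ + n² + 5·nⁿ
5·nⁿ

Looking at each term:
  - 7·log₂(n) is O(log n)
  - 4·n is O(n)
  - 9·3ⁿ is O(3ⁿ)
  - n² is O(n²)
  - 5·nⁿ is O(nⁿ)

The term 5·nⁿ (O(nⁿ)) grows fastest and dominates all others.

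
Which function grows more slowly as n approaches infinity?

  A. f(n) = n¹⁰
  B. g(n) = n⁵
B

f(n) = n¹⁰ is O(n¹⁰), while g(n) = n⁵ is O(n⁵).
Since O(n⁵) grows slower than O(n¹⁰), g(n) is dominated.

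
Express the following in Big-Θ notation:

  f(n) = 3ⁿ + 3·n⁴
Θ(3ⁿ)

Order the terms by growth rate: 3·n⁴ ≺ 3ⁿ.
The fastest-growing term 3ⁿ dominates as n → ∞; dropping its constant factor gives Θ(3ⁿ).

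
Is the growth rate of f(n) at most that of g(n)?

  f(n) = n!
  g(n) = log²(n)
False

f(n) = n! is O(n!), and g(n) = log²(n) is O(log² n).
Since O(n!) grows faster than O(log² n), f(n) = O(g(n)) is false.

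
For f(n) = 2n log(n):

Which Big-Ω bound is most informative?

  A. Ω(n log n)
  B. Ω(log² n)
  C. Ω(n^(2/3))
A

f(n) = 2n log(n) is Ω(n log n).
All listed options are valid Big-Ω bounds (lower bounds),
but Ω(n log n) is the tightest (largest valid bound).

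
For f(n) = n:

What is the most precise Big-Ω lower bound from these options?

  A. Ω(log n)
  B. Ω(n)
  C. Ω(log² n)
B

f(n) = n is Ω(n).
All listed options are valid Big-Ω bounds (lower bounds),
but Ω(n) is the tightest (largest valid bound).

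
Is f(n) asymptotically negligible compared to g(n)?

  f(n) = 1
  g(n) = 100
False

f(n) = 1 is O(1), and g(n) = 100 is O(1).
Since they have the same growth rate, f(n) = o(g(n)) is false.
(f = o(g) requires f to grow strictly slower, not equal.)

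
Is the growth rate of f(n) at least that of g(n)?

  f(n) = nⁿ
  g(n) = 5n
True

f(n) = nⁿ is O(nⁿ), and g(n) = 5n is O(n).
Since O(nⁿ) grows at least as fast as O(n), f(n) = Ω(g(n)) is true.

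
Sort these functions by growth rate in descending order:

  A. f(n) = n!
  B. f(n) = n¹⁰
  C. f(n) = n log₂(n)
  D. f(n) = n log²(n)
A > B > D > C

Comparing growth rates:
A = n! is O(n!)
B = n¹⁰ is O(n¹⁰)
D = n log²(n) is O(n log² n)
C = n log₂(n) is O(n log n)

Therefore, the order from fastest to slowest is: A > B > D > C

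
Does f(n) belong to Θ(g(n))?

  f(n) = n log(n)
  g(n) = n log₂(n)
True

f(n) = n log(n) and g(n) = n log₂(n) are both O(n log n).
Since they have the same asymptotic growth rate, f(n) = Θ(g(n)) is true.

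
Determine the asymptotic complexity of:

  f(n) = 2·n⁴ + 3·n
O(n⁴)

The dominant term in 2·n⁴ + 3·n is 2·n⁴, which is Θ(n⁴).
Lower-order terms (3·n) are asymptotically negligible.
Constants are absorbed, so the tightest bound is O(n⁴).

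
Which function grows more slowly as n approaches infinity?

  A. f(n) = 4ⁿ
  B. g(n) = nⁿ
A

f(n) = 4ⁿ is O(4ⁿ), while g(n) = nⁿ is O(nⁿ).
Since O(4ⁿ) grows slower than O(nⁿ), f(n) is dominated.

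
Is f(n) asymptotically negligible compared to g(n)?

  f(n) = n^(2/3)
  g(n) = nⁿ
True

f(n) = n^(2/3) is O(n^(2/3)), and g(n) = nⁿ is O(nⁿ).
Since O(n^(2/3)) grows strictly slower than O(nⁿ), f(n) = o(g(n)) is true.
This means lim(n→∞) f(n)/g(n) = 0.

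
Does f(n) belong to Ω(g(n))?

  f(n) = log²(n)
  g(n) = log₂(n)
True

f(n) = log²(n) is O(log² n), and g(n) = log₂(n) is O(log n).
Since O(log² n) grows at least as fast as O(log n), f(n) = Ω(g(n)) is true.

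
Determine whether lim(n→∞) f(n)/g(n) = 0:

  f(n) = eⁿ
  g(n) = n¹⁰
False

f(n) = eⁿ is O(eⁿ), and g(n) = n¹⁰ is O(n¹⁰).
Since O(eⁿ) grows faster than or equal to O(n¹⁰), f(n) = o(g(n)) is false.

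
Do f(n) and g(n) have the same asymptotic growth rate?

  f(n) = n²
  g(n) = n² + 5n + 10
True

f(n) = n² and g(n) = n² + 5n + 10 are both O(n²).
Since they have the same asymptotic growth rate, f(n) = Θ(g(n)) is true.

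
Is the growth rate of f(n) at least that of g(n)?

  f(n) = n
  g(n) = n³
False

f(n) = n is O(n), and g(n) = n³ is O(n³).
Since O(n) grows slower than O(n³), f(n) = Ω(g(n)) is false.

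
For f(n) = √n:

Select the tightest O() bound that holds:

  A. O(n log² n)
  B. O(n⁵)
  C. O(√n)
C

f(n) = √n is O(√n).
All listed options are valid Big-O bounds (upper bounds),
but O(√n) is the tightest (smallest valid bound).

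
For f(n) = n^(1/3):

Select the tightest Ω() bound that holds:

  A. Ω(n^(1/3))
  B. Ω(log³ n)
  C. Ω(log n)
A

f(n) = n^(1/3) is Ω(n^(1/3)).
All listed options are valid Big-Ω bounds (lower bounds),
but Ω(n^(1/3)) is the tightest (largest valid bound).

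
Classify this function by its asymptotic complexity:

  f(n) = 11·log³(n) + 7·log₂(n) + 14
O(log³ n)

The dominant term in 11·log³(n) + 7·log₂(n) + 14 is 11·log³(n), which is Θ(log³ n).
Lower-order terms (7·log₂(n), 14) are asymptotically negligible.
Constants are absorbed, so the tightest bound is O(log³ n).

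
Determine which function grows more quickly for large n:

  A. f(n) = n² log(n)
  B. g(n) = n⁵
B

f(n) = n² log(n) is O(n² log n), while g(n) = n⁵ is O(n⁵).
Since O(n⁵) grows faster than O(n² log n), g(n) dominates.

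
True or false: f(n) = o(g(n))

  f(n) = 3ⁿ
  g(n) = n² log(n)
False

f(n) = 3ⁿ is O(3ⁿ), and g(n) = n² log(n) is O(n² log n).
Since O(3ⁿ) grows faster than or equal to O(n² log n), f(n) = o(g(n)) is false.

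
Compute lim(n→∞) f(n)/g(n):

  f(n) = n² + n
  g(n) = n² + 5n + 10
1

Since n² + n and n² + 5n + 10 have the same growth rate (O(n²)),
the ratio converges to a constant: 1.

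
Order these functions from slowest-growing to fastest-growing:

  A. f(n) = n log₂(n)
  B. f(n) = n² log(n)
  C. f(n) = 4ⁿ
A < B < C

Comparing growth rates:
A = n log₂(n) is O(n log n)
B = n² log(n) is O(n² log n)
C = 4ⁿ is O(4ⁿ)

Therefore, the order from slowest to fastest is: A < B < C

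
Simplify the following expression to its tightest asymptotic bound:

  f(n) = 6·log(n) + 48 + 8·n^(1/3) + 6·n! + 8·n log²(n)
Θ(n!)

Order the terms by growth rate: 48 ≺ 6·log(n) ≺ 8·n^(1/3) ≺ 8·n log²(n) ≺ 6·n!.
The fastest-growing term 6·n! dominates as n → ∞; dropping its constant factor gives Θ(n!).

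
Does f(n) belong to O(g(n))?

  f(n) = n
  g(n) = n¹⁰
True

f(n) = n is O(n), and g(n) = n¹⁰ is O(n¹⁰).
Since O(n) ⊆ O(n¹⁰) (f grows no faster than g), f(n) = O(g(n)) is true.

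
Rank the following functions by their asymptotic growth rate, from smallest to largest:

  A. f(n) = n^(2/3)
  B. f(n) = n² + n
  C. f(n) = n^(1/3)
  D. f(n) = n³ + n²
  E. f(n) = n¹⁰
C < A < B < D < E

Comparing growth rates:
C = n^(1/3) is O(n^(1/3))
A = n^(2/3) is O(n^(2/3))
B = n² + n is O(n²)
D = n³ + n² is O(n³)
E = n¹⁰ is O(n¹⁰)

Therefore, the order from slowest to fastest is: C < A < B < D < E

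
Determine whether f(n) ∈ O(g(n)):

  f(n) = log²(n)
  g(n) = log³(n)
True

f(n) = log²(n) is O(log² n), and g(n) = log³(n) is O(log³ n).
Since O(log² n) ⊆ O(log³ n) (f grows no faster than g), f(n) = O(g(n)) is true.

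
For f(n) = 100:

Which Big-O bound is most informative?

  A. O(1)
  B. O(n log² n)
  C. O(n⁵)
A

f(n) = 100 is O(1).
All listed options are valid Big-O bounds (upper bounds),
but O(1) is the tightest (smallest valid bound).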